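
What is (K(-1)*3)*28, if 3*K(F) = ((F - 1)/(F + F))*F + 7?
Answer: 168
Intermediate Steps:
K(F) = 13/6 + F/6 (K(F) = (((F - 1)/(F + F))*F + 7)/3 = (((-1 + F)/((2*F)))*F + 7)/3 = (((-1 + F)*(1/(2*F)))*F + 7)/3 = (((-1 + F)/(2*F))*F + 7)/3 = ((-½ + F/2) + 7)/3 = (13/2 + F/2)/3 = 13/6 + F/6)
(K(-1)*3)*28 = ((13/6 + (⅙)*(-1))*3)*28 = ((13/6 - ⅙)*3)*28 = (2*3)*28 = 6*28 = 168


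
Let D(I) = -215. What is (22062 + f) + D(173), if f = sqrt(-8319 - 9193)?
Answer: 21847 + 2*I*sqrt(4378) ≈ 21847.0 + 132.33*I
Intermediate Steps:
f = 2*I*sqrt(4378) (f = sqrt(-17512) = 2*I*sqrt(4378) ≈ 132.33*I)
(22062 + f) + D(173) = (22062 + 2*I*sqrt(4378)) - 215 = 21847 + 2*I*sqrt(4378)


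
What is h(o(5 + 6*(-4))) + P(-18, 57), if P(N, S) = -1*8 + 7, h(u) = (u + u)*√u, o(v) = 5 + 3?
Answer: -1 + 32*√2 ≈ 44.255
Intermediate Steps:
o(v) = 8
h(u) = 2*u^(3/2) (h(u) = (2*u)*√u = 2*u^(3/2))
P(N, S) = -1 (P(N, S) = -8 + 7 = -1)
h(o(5 + 6*(-4))) + P(-18, 57) = 2*8^(3/2) - 1 = 2*(16*√2) - 1 = 32*√2 - 1 = -1 + 32*√2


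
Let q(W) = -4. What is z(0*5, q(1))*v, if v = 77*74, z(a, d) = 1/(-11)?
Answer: -518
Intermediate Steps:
z(a, d) = -1/11
v = 5698
z(0*5, q(1))*v = -1/11*5698 = -518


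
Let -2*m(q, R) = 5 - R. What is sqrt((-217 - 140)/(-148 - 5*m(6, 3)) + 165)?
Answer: 4*sqrt(214071)/143 ≈ 12.942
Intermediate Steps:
m(q, R) = -5/2 + R/2 (m(q, R) = -(5 - R)/2 = -5/2 + R/2)
sqrt((-217 - 140)/(-148 - 5*m(6, 3)) + 165) = sqrt((-217 - 140)/(-148 - 5*(-5/2 + (1/2)*3)) + 165) = sqrt(-357/(-148 - 5*(-5/2 + 3/2)) + 165) = sqrt(-357/(-148 - 5*(-1)) + 165) = sqrt(-357/(-148 + 5) + 165) = sqrt(-357/(-143) + 165) = sqrt(-357*(-1/143) + 165) = sqrt(357/143 + 165) = sqrt(23952/143) = 4*sqrt(214071)/143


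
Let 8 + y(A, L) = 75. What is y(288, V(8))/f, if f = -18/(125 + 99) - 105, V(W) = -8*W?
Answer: -7504/11769 ≈ -0.63761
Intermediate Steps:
y(A, L) = 67 (y(A, L) = -8 + 75 = 67)
f = -11769/112 (f = -18/224 - 105 = -18*1/224 - 105 = -9/112 - 105 = -11769/112 ≈ -105.08)
y(288, V(8))/f = 67/(-11769/112) = 67*(-112/11769) = -7504/11769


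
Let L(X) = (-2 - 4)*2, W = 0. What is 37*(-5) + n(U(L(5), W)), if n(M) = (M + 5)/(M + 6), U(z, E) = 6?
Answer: -2209/12 ≈ -184.08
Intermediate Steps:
L(X) = -12 (L(X) = -6*2 = -12)
n(M) = (5 + M)/(6 + M)
37*(-5) + n(U(L(5), W)) = 37*(-5) + (5 + 6)/(6 + 6) = -185 + 11/12 = -2209/12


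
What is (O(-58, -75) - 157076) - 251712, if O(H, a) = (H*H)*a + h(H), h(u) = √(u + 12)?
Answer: -661088 + I*√46 ≈ -6.6109e+5 + 6.7823*I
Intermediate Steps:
h(u) = √(12 + u)
O(H, a) = √(12 + H) + a*H² (O(H, a) = (H*H)*a + √(12 + H) = H²*a + √(12 + H) = a*H² + √(12 + H) = √(12 + H) + a*H²)
(O(-58, -75) - 157076) - 251712 = ((√(12 - 58) - 75*(-58)²) - 157076) - 251712 = ((√(-46) - 75*3364) - 157076) - 251712 = ((I*√46 - 252300) - 157076) - 251712 = ((-252300 + I*√46) - 157076) - 251712 = (-409376 + I*√46) - 251712 = -661088 + I*√46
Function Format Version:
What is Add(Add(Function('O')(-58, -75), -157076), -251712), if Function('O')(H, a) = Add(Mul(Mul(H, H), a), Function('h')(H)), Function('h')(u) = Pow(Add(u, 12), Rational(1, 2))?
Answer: Add(-661088, Mul(I, Pow(46, Rational(1, 2)))) ≈ Add(-6.6109e+5, Mul(6.7823, I))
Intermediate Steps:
Function('h')(u) = Pow(Add(12, u), Rational(1, 2))
Function('O')(H, a) = Add(Pow(Add(12, H), Rational(1, 2)), Mul(a, Pow(H, 2))) (Function('O')(H, a) = Add(Mul(Mul(H, H), a), Pow(Add(12, H), Rational(1, 2))) = Add(Mul(Pow(H, 2), a), Pow(Add(12, H), Rational(1, 2))) = Add(Mul(a, Pow(H, 2)), Pow(Add(12, H), Rational(1, 2))) = Add(Pow(Add(12, H), Rational(1, 2)), Mul(a, Pow(H, 2))))
Add(Add(Function('O')(-58, -75), -157076), -251712) = Add(Add(Add(Pow(Add(12, -58), Rational(1, 2)), Mul(-75, Pow(-58, 2))), -157076), -251712) = Add(Add(Add(Pow(-46, Rational(1, 2)), Mul(-75, 3364)), -157076), -251712) = Add(Add(Add(Mul(I, Pow(46, Rational(1, 2))), -252300), -157076), -251712) = Add(Add(Add(-252300, Mul(I, Pow(46, Rational(1, 2)))), -157076), -251712) = Add(Add(-409376, Mul(I, Pow(46, Rational(1, 2)))), -251712) = Add(-661088, Mul(I, Pow(46, Rational(1, 2))))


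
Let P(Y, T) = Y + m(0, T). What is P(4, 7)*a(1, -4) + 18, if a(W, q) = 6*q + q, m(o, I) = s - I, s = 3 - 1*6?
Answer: 186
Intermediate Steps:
s = -3 (s = 3 - 6 = -3)
m(o, I) = -3 - I
a(W, q) = 7*q
P(Y, T) = -3 + Y - T (P(Y, T) = Y + (-3 - T) = -3 + Y - T)
P(4, 7)*a(1, -4) + 18 = (-3 + 4 - 1*7)*(7*(-4)) + 18 = (-3 + 4 - 7)*(-28) + 18 = -6*(-28) + 18 = 168 + 18 = 186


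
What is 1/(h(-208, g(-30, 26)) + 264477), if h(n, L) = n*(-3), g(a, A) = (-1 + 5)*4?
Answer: 1/265101 ≈ 3.7721e-6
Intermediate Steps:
g(a, A) = 16 (g(a, A) = 4*4 = 16)
h(n, L) = -3*n
1/(h(-208, g(-30, 26)) + 264477) = 1/(-3*(-208) + 264477) = 1/(624 + 264477) = 1/265101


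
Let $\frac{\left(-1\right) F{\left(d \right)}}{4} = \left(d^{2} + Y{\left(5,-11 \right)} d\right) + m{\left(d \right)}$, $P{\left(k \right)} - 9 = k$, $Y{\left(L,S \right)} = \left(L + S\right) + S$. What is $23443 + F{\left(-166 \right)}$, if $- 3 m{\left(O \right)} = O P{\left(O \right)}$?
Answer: $- \frac{189959}{3} \approx -63320.0$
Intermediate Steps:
$Y{\left(L,S \right)} = L + 2 S$
$P{\left(k \right)} = 9 + k$
$m{\left(O \right)} = - \frac{O \left(9 + O\right)}{3}$
$F{\left(d \right)} = - 4 d^{2} + 68 d + \frac{4 d \left(9 + d\right)}{3}$ ($F{\left(d \right)} = - 4 \left(\left(d^{2} + \left(5 + 2 \left(-11\right)\right) d\right) - \frac{d \left(9 + d\right)}{3}\right) = - 4 \left(\left(d^{2} + \left(5 - 22\right) d\right) - \frac{d \left(9 + d\right)}{3}\right) = - 4 \left(\left(d^{2} - 17 d\right) - \frac{d \left(9 + d\right)}{3}\right) = - 4 \left(d^{2} - 17 d - \frac{d \left(9 + d\right)}{3}\right) = - 4 d^{2} + 68 d + \frac{4 d \left(9 + d\right)}{3}$)
$23443 + F{\left(-166 \right)} = 23443 + \frac{8}{3} \left(-166\right) \left(30 - -166\right) = 23443 + \frac{8}{3} \left(-166\right) \left(30 + 166\right) = 23443 + \frac{8}{3} \left(-166\right) 196 = 23443 - \frac{260288}{3} = - \frac{189959}{3}$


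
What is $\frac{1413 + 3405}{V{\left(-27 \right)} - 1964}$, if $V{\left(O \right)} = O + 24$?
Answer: $- \frac{4818}{1967} \approx -2.4494$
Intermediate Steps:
$V{\left(O \right)} = 24 + O$
$\frac{1413 + 3405}{V{\left(-27 \right)} - 1964} = \frac{1413 + 3405}{\left(24 - 27\right) - 1964} = \frac{4818}{-3 - 1964} = \frac{4818}{-1967} = 4818 \left(- \frac{1}{1967}\right) = - \frac{4818}{1967}$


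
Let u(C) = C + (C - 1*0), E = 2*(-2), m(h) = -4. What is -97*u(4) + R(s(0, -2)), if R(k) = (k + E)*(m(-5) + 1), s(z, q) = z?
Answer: -764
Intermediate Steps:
E = -4
R(k) = 12 - 3*k (R(k) = (k - 4)*(-4 + 1) = (-4 + k)*(-3) = 12 - 3*k)
u(C) = 2*C (u(C) = C + (C + 0) = C + C = 2*C)
-97*u(4) + R(s(0, -2)) = -194*4 + (12 - 3*0) = -97*8 + (12 + 0) = -776 + 12 = -764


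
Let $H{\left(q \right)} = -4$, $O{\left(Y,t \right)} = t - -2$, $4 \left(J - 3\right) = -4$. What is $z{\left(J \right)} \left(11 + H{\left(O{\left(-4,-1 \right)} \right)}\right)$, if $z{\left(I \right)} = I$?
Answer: $14$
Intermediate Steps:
$J = 2$ ($J = 3 + \frac{1}{4} \left(-4\right) = 3 - 1 = 2$)
$O{\left(Y,t \right)} = 2 + t$ ($O{\left(Y,t \right)} = t + 2 = 2 + t$)
$z{\left(J \right)} \left(11 + H{\left(O{\left(-4,-1 \right)} \right)}\right) = 2 \left(11 - 4\right) = 2 \cdot 7 = 14$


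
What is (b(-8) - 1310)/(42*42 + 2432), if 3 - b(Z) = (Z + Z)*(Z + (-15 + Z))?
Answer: -1803/4196 ≈ -0.42970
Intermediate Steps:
b(Z) = 3 - 2*Z*(-15 + 2*Z) (b(Z) = 3 - (Z + Z)*(Z + (-15 + Z)) = 3 - 2*Z*(-15 + 2*Z))
(b(-8) - 1310)/(42*42 + 2432) = ((3 - 4*(-8)**2 + 30*(-8)) - 1310)/(42*42 + 2432) = ((3 - 4*64 - 240) - 1310)/(1764 + 2432) = ((3 - 256 - 240) - 1310)/4196 = (-493 - 1310)*(1/4196) = -1803*1/4196 = -1803/4196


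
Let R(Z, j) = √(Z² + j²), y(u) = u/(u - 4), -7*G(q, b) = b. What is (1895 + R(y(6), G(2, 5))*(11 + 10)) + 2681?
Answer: 4576 + 3*√466 ≈ 4640.8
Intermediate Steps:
G(q, b) = -b/7
y(u) = u/(-4 + u)
(1895 + R(y(6), G(2, 5))*(11 + 10)) + 2681 = (1895 + √((6/(-4 + 6))² + (-⅐*5)²)*(11 + 10)) + 2681 = (1895 + √((6/2)² + (-5/7)²)*21) + 2681 = (1895 + √((6*(½))² + 25/49)*21) + 2681 = (1895 + √(3² + 25/49)*21) + 2681 = (1895 + √(9 + 25/49)*21) + 2681 = (1895 + √(466/49)*21) + 2681 = (1895 + (√466/7)*21) + 2681 = (1895 + 3*√466) + 2681 = 4576 + 3*√466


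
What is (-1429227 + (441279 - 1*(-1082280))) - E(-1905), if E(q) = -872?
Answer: 95204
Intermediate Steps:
(-1429227 + (441279 - 1*(-1082280))) - E(-1905) = (-1429227 + (441279 - 1*(-1082280))) - 1*(-872) = (-1429227 + (441279 + 1082280)) + 872 = (-1429227 + 1523559) + 872 = 94332 + 872 = 95204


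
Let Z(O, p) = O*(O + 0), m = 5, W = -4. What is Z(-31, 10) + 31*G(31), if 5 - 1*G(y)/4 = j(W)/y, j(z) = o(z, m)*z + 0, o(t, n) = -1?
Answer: 1565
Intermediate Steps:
j(z) = -z (j(z) = -z + 0 = -z)
Z(O, p) = O**2 (Z(O, p) = O*O = O**2)
G(y) = 20 - 16/y (G(y) = 20 - 4*(-1*(-4))/y = 20 - 16/y)
Z(-31, 10) + 31*G(31) = (-31)**2 + 31*(20 - 16/31) = 961 + 31*(20 - 16*1/31) = 961 + 31*(20 - 16/31) = 961 + 31*(604/31) = 961 + 604 = 1565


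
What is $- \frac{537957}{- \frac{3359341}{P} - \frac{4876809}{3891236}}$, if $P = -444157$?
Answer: $- \frac{929761685184529764}{10905919780463} \approx -85253.0$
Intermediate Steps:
$- \frac{537957}{- \frac{3359341}{P} - \frac{4876809}{3891236}} = - \frac{537957}{- \frac{3359341}{-444157} - \frac{4876809}{3891236}} = - \frac{537957}{\left(-3359341\right) \left(- \frac{1}{444157}\right) - \frac{4876809}{3891236}} = - \frac{537957}{\frac{3359341}{444157} - \frac{4876809}{3891236}} = - \frac{537957}{\frac{10905919780463}{1728319708052}} = \left(-537957\right) \frac{1728319708052}{10905919780463} = - \frac{929761685184529764}{10905919780463}$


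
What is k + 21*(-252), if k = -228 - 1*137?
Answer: -5657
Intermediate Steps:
k = -365 (k = -228 - 137 = -365)
k + 21*(-252) = -365 + 21*(-252) = -365 - 5292 = -5657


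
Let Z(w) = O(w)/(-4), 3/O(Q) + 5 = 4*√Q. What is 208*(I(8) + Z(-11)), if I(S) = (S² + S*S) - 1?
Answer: 1770132/67 + 208*I*√11/67 ≈ 26420.0 + 10.296*I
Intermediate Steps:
O(Q) = 3/(-5 + 4*√Q)
Z(w) = -3/(4*(-5 + 4*√w)) (Z(w) = (3/(-5 + 4*√w))/(-4) = (3/(-5 + 4*√w))*(-¼) = -3/(4*(-5 + 4*√w)))
I(S) = -1 + 2*S² (I(S) = (S² + S²) - 1 = 2*S² - 1 = -1 + 2*S²)
208*(I(8) + Z(-11)) = 208*((-1 + 2*8²) - 3/(-20 + 16*√(-11))) = 208*((-1 + 2*64) - 3/(-20 + 16*(I*√11))) = 208*((-1 + 128) - 3/(-20 + 16*I*√11)) = 208*(127 - 3/(-20 + 16*I*√11)) = 26416 - 624/(-20 + 16*I*√11)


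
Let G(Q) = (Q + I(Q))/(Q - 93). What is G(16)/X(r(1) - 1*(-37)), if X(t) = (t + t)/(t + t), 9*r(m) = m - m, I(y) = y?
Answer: -32/77 ≈ -0.41558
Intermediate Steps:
r(m) = 0 (r(m) = (m - m)/9 = (1/9)*0 = 0)
G(Q) = 2*Q/(-93 + Q) (G(Q) = (Q + Q)/(Q - 93) = (2*Q)/(-93 + Q) = 2*Q/(-93 + Q))
X(t) = 1 (X(t) = (2*t)/((2*t)) = (2*t)*(1/(2*t)) = 1)
G(16)/X(r(1) - 1*(-37)) = (2*16/(-93 + 16))/1 = (2*16/(-77))*1 = (2*16*(-1/77))*1 = -32/77*1 = -32/77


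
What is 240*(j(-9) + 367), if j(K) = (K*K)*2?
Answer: 126960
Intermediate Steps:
j(K) = 2*K² (j(K) = K²*2 = 2*K²)
240*(j(-9) + 367) = 240*(2*(-9)² + 367) = 240*(2*81 + 367) = 240*(162 + 367) = 240*529 = 126960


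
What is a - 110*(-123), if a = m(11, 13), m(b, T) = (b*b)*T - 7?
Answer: 15096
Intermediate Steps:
m(b, T) = -7 + T*b² (m(b, T) = b²*T - 7 = T*b² - 7 = -7 + T*b²)
a = 1566 (a = -7 + 13*11² = -7 + 13*121 = -7 + 1573 = 1566)
a - 110*(-123) = 1566 - 110*(-123) = 1566 + 13530 = 15096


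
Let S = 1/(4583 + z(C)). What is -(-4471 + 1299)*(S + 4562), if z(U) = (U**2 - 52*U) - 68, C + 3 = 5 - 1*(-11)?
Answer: 14499606121/1002 ≈ 1.4471e+7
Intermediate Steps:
C = 13 (C = -3 + (5 - 1*(-11)) = -3 + (5 + 11) = -3 + 16 = 13)
z(U) = -68 + U**2 - 52*U
S = 1/4008 (S = 1/(4583 + (-68 + 13**2 - 52*13)) = 1/(4583 + (-68 + 169 - 676)) = 1/(4583 - 575) = 1/4008 ≈ 0.00024950)
-(-4471 + 1299)*(S + 4562) = -(-4471 + 1299)*(1/4008 + 4562) = -(-3172)*18284497/4008 = -1*(-14499606121/1002) = 14499606121/1002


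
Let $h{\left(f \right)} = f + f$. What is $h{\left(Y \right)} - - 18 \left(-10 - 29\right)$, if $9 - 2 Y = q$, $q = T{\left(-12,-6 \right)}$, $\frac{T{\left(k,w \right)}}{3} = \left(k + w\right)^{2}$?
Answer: $-1665$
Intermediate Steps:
$T{\left(k,w \right)} = 3 \left(k + w\right)^{2}$
$q = 972$ ($q = 3 \left(-12 - 6\right)^{2} = 3 \left(-18\right)^{2} = 3 \cdot 324 = 972$)
$Y = - \frac{963}{2}$ ($Y = \frac{9}{2} - 486 = - \frac{963}{2} \approx -481.5$)
$h{\left(f \right)} = 2 f$
$h{\left(Y \right)} - - 18 \left(-10 - 29\right) = 2 \left(- \frac{963}{2}\right) - - 18 \left(-10 - 29\right) = -963 - \left(-18\right) \left(-39\right) = -963 - 702 = -1665$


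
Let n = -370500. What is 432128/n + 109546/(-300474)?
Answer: -7101250903/4638567375 ≈ -1.5309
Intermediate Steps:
432128/n + 109546/(-300474) = 432128/(-370500) + 109546/(-300474) = 432128*(-1/370500) + 109546*(-1/300474) = -108032/92625 - 54773/150237 = -7101250903/4638567375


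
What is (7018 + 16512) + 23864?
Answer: 47394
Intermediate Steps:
(7018 + 16512) + 23864 = 23530 + 23864 = 47394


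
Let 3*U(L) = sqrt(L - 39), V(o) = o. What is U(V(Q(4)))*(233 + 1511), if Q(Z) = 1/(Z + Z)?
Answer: 436*I*sqrt(622)/3 ≈ 3624.6*I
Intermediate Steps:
Q(Z) = 1/(2*Z)
U(L) = sqrt(-39 + L)/3 (U(L) = sqrt(L - 39)/3 = sqrt(-39 + L)/3)
U(V(Q(4)))*(233 + 1511) = (sqrt(-39 + (1/2)/4)/3)*(233 + 1511) = (sqrt(-39 + (1/2)*(1/4))/3)*1744 = (sqrt(-39 + 1/8)/3)*1744 = (sqrt(-311/8)/3)*1744 = ((I*sqrt(622)/4)/3)*1744 = (I*sqrt(622)/12)*1744 = 436*I*sqrt(622)/3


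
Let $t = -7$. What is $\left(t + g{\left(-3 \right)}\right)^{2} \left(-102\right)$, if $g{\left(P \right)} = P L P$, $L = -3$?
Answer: $-117912$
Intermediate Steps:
$g{\left(P \right)} = - 3 P^{2}$ ($g{\left(P \right)} = P \left(-3\right) P = - 3 P P = - 3 P^{2}$)
$\left(t + g{\left(-3 \right)}\right)^{2} \left(-102\right) = \left(-7 - 3 \left(-3\right)^{2}\right)^{2} \left(-102\right) = \left(-7 - 27\right)^{2} \left(-102\right) = \left(-34\right)^{2} \left(-102\right) = 1156 \left(-102\right) = -117912$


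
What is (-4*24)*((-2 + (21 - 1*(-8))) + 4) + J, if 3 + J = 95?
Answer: -2884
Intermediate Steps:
J = 92 (J = -3 + 95 = 92)
(-4*24)*((-2 + (21 - 1*(-8))) + 4) + J = (-4*24)*((-2 + (21 - 1*(-8))) + 4) + 92 = -96*((-2 + (21 + 8)) + 4) + 92 = -96*((-2 + 29) + 4) + 92 = -96*(27 + 4) + 92 = -96*31 + 92 = -2976 + 92 = -2884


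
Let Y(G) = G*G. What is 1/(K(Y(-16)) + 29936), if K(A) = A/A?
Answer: 1/29937 ≈ 3.3403e-5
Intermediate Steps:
Y(G) = G²
K(A) = 1
1/(K(Y(-16)) + 29936) = 1/(1 + 29936) = 1/29937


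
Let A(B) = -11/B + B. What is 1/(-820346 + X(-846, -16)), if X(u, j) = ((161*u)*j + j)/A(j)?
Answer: -49/47170650 ≈ -1.0388e-6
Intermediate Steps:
A(B) = B - 11/B
X(u, j) = (j + 161*j*u)/(j - 11/j) (X(u, j) = ((161*u)*j + j)/(j - 11/j) = (161*j*u + j)/(j - 11/j) = (j + 161*j*u)/(j - 11/j))
1/(-820346 + X(-846, -16)) = 1/(-820346 + (-16)**2*(1 + 161*(-846))/(-11 + (-16)**2)) = 1/(-820346 + 256*(1 - 136206)/(-11 + 256)) = 1/(-820346 + 256*(-136205)/245) = 1/(-820346 + 256*(1/245)*(-136205)) = 1/(-820346 - 6973696/49) = 1/(-47170650/49) = -49/47170650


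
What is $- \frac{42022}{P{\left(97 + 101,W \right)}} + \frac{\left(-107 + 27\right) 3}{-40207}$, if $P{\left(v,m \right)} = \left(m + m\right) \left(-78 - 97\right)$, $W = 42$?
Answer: $\frac{846553277}{295521450} \approx 2.8646$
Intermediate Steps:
$P{\left(v,m \right)} = - 350 m$ ($P{\left(v,m \right)} = 2 m \left(-175\right) = - 350 m$)
$- \frac{42022}{P{\left(97 + 101,W \right)}} + \frac{\left(-107 + 27\right) 3}{-40207} = - \frac{42022}{\left(-350\right) 42} + \frac{\left(-107 + 27\right) 3}{-40207} = - \frac{42022}{-14700} + \left(-80\right) 3 \left(- \frac{1}{40207}\right) = \left(-42022\right) \left(- \frac{1}{14700}\right) - - \frac{240}{40207} = \frac{21011}{7350} + \frac{240}{40207} = \frac{846553277}{295521450}$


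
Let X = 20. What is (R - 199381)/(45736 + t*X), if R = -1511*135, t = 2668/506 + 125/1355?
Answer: -601217023/68329438 ≈ -8.7988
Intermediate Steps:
t = 15993/2981 (t = 2668*(1/506) + 125*(1/1355) = 58/11 + 25/271 = 15993/2981 ≈ 5.3650)
R = -203985
(R - 199381)/(45736 + t*X) = (-203985 - 199381)/(45736 + (15993/2981)*20) = -403366/(45736 + 319860/2981) = -403366/136658876/2981 = -403366*2981/136658876 = -601217023/68329438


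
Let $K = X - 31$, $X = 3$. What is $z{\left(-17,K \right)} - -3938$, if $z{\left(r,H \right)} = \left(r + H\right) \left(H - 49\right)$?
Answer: $7403$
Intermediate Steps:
$K = -28$ ($K = 3 - 31 = -28$)
$z{\left(r,H \right)} = \left(-49 + H\right) \left(H + r\right)$ ($z{\left(r,H \right)} = \left(H + r\right) \left(-49 + H\right) = \left(-49 + H\right) \left(H + r\right)$)
$z{\left(-17,K \right)} - -3938 = \left(\left(-28\right)^{2} - -1372 - -833 - -476\right) - -3938 = \left(784 + 1372 + 833 + 476\right) + 3938 = 3465 + 3938 = 7403$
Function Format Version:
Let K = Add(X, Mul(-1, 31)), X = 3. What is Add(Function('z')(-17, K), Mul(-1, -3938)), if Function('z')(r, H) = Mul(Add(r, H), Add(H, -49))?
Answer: 7403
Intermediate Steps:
K = -28 (K = Add(3, Mul(-1, 31)) = Add(3, -31) = -28)
Function('z')(r, H) = Mul(Add(-49, H), Add(H, r)) (Function('z')(r, H) = Mul(Add(H, r), Add(-49, H)) = Mul(Add(-49, H), Add(H, r)))
Add(Function('z')(-17, K), Mul(-1, -3938)) = Add(Add(Pow(-28, 2), Mul(-49, -28), Mul(-49, -17), Mul(-28, -17)), Mul(-1, -3938)) = Add(Add(784, 1372, 833, 476), 3938) = Add(3465, 3938) = 7403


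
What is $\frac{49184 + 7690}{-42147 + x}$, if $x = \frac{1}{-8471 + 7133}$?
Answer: $- \frac{76097412}{56392687} \approx -1.3494$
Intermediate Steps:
$x = - \frac{1}{1338}$ ($x = \frac{1}{-1338} = - \frac{1}{1338} \approx -0.00074738$)
$\frac{49184 + 7690}{-42147 + x} = \frac{49184 + 7690}{-42147 - \frac{1}{1338}} = \frac{56874}{- \frac{56392687}{1338}} = 56874 \left(- \frac{1338}{56392687}\right) = - \frac{76097412}{56392687}$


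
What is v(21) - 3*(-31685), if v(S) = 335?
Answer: 95390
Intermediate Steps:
v(21) - 3*(-31685) = 335 - 3*(-31685) = 335 + 95055 = 95390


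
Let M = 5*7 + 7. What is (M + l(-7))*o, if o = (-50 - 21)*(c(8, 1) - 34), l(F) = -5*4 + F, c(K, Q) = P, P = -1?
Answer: 37275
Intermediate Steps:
c(K, Q) = -1
l(F) = -20 + F
M = 42 (M = 35 + 7 = 42)
o = 2485 (o = (-50 - 21)*(-1 - 34) = -71*(-35) = 2485)
(M + l(-7))*o = (42 + (-20 - 7))*2485 = (42 - 27)*2485 = 15*2485 = 37275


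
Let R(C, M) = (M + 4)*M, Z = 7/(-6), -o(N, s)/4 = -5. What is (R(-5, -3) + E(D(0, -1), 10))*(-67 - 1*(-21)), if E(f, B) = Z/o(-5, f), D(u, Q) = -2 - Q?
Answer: 8441/60 ≈ 140.68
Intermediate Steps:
o(N, s) = 20 (o(N, s) = -4*(-5) = 20)
Z = -7/6 (Z = 7*(-⅙) = -7/6 ≈ -1.1667)
R(C, M) = M*(4 + M) (R(C, M) = (4 + M)*M = M*(4 + M))
E(f, B) = -7/120 (E(f, B) = -7/6/20 = -7/6*1/20 = -7/120)
(R(-5, -3) + E(D(0, -1), 10))*(-67 - 1*(-21)) = (-3*(4 - 3) - 7/120)*(-67 - 1*(-21)) = (-3*1 - 7/120)*(-67 + 21) = (-3 - 7/120)*(-46) = -367/120*(-46) = 8441/60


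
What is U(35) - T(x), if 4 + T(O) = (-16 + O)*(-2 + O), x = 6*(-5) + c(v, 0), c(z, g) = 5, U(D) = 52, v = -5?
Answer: -1051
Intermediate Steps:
x = -25 (x = 6*(-5) + 5 = -30 + 5 = -25)
T(O) = -4 + (-16 + O)*(-2 + O)
U(35) - T(x) = 52 - (28 + (-25)**2 - 18*(-25)) = 52 - (28 + 625 + 450) = 52 - 1*1103 = 52 - 1103 = -1051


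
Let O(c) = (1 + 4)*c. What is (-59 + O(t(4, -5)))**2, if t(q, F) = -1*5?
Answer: 7056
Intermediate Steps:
t(q, F) = -5
O(c) = 5*c
(-59 + O(t(4, -5)))**2 = (-59 + 5*(-5))**2 = (-59 - 25)**2 = (-84)**2 = 7056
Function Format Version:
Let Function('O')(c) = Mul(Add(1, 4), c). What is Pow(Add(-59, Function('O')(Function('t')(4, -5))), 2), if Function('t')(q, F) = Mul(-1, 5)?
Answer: 7056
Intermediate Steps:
Function('t')(q, F) = -5
Function('O')(c) = Mul(5, c)
Pow(Add(-59, Function('O')(Function('t')(4, -5))), 2) = Pow(Add(-59, Mul(5, -5)), 2) = Pow(Add(-59, -25), 2) = Pow(-84, 2) = 7056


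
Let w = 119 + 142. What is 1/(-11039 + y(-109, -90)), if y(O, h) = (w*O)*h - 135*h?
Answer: 1/2561521 ≈ 3.9039e-7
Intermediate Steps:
w = 261
y(O, h) = -135*h + 261*O*h (y(O, h) = (261*O)*h - 135*h = 261*O*h - 135*h = -135*h + 261*O*h)
1/(-11039 + y(-109, -90)) = 1/(-11039 + 9*(-90)*(-15 + 29*(-109))) = 1/(-11039 + 9*(-90)*(-15 - 3161)) = 1/(-11039 + 9*(-90)*(-3176)) = 1/(-11039 + 2572560) = 1/2561521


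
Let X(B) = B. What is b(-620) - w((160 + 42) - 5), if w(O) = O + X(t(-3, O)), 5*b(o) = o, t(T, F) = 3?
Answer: -324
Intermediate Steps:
b(o) = o/5
w(O) = 3 + O (w(O) = O + 3 = 3 + O)
b(-620) - w((160 + 42) - 5) = (1/5)*(-620) - (3 + ((160 + 42) - 5)) = -124 - (3 + (202 - 5)) = -124 - (3 + 197) = -124 - 1*200 = -124 - 200 = -324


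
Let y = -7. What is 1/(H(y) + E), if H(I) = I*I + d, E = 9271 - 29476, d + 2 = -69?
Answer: -1/20227 ≈ -4.9439e-5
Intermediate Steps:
d = -71 (d = -2 - 69 = -71)
E = -20205
H(I) = -71 + I**2 (H(I) = I*I - 71 = I**2 - 71 = -71 + I**2)
1/(H(y) + E) = 1/((-71 + (-7)**2) - 20205) = 1/((-71 + 49) - 20205) = 1/(-22 - 20205) = 1/(-20227) = -1/20227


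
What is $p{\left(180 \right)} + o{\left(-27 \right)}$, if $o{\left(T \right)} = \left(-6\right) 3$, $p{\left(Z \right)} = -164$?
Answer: $-182$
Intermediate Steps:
$o{\left(T \right)} = -18$
$p{\left(180 \right)} + o{\left(-27 \right)} = -164 - 18 = -182$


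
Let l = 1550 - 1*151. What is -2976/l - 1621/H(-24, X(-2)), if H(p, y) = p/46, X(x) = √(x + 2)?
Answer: 52123205/16788 ≈ 3104.8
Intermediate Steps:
X(x) = √(2 + x)
H(p, y) = p/46 (H(p, y) = p*(1/46) = p/46)
l = 1399 (l = 1550 - 151 = 1399)
-2976/l - 1621/H(-24, X(-2)) = -2976/1399 - 1621/((1/46)*(-24)) = -2976*1/1399 - 1621/(-12/23) = -2976/1399 - 1621*(-23/12) = -2976/1399 + 37283/12 = 52123205/16788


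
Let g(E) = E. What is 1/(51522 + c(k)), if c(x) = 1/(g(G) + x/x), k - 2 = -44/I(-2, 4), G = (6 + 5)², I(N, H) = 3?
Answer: 122/6285685 ≈ 1.9409e-5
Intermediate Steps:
G = 121 (G = 11² = 121)
k = -38/3 (k = 2 - 44/3 = -38/3 ≈ -12.667)
c(x) = 1/122 (c(x) = 1/(121 + x/x) = 1/(121 + 1) = 1/122)
1/(51522 + c(k)) = 1/(51522 + 1/122) = 1/(6285685/122) = 122/6285685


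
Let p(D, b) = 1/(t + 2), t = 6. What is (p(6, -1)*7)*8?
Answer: 7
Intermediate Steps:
p(D, b) = ⅛ (p(D, b) = 1/(6 + 2) = 1/8 = ⅛)
(p(6, -1)*7)*8 = ((⅛)*7)*8 = (7/8)*8 = 7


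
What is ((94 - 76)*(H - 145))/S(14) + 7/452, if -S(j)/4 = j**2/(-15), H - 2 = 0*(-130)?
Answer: -2180779/44296 ≈ -49.232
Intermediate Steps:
H = 2 (H = 2 + 0*(-130) = 2 + 0 = 2)
S(j) = 4*j**2/15 (S(j) = -4*j**2/(-15) = -4*j**2*(-1)/15 = -(-4)*j**2/15 = 4*j**2/15)
((94 - 76)*(H - 145))/S(14) + 7/452 = ((94 - 76)*(2 - 145))/(((4/15)*14**2)) + 7/452 = (18*(-143))/(((4/15)*196)) + 7*(1/452) = -2574/784/15 + 7/452 = -2574*15/784 + 7/452 = -19305/392 + 7/452 = -2180779/44296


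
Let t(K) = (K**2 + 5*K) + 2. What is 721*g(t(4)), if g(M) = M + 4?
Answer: 30282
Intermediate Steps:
t(K) = 2 + K**2 + 5*K
g(M) = 4 + M
721*g(t(4)) = 721*(4 + (2 + 4**2 + 5*4)) = 721*(4 + (2 + 16 + 20)) = 721*(4 + 38) = 721*42 = 30282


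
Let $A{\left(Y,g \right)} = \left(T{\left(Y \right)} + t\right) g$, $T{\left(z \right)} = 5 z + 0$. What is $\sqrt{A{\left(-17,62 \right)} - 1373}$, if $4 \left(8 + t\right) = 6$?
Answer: $i \sqrt{7046} \approx 83.94 i$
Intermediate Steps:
$t = - \frac{13}{2}$ ($t = -8 + \frac{1}{4} \cdot 6 = -8 + \frac{3}{2} = - \frac{13}{2} \approx -6.5$)
$T{\left(z \right)} = 5 z$
$A{\left(Y,g \right)} = g \left(- \frac{13}{2} + 5 Y\right)$ ($A{\left(Y,g \right)} = \left(5 Y - \frac{13}{2}\right) g = \left(- \frac{13}{2} + 5 Y\right) g = g \left(- \frac{13}{2} + 5 Y\right)$)
$\sqrt{A{\left(-17,62 \right)} - 1373} = \sqrt{\frac{1}{2} \cdot 62 \left(-13 + 10 \left(-17\right)\right) - 1373} = \sqrt{\frac{1}{2} \cdot 62 \left(-13 - 170\right) - 1373} = \sqrt{\frac{1}{2} \cdot 62 \left(-183\right) - 1373} = \sqrt{-5673 - 1373} = \sqrt{-7046} = i \sqrt{7046}$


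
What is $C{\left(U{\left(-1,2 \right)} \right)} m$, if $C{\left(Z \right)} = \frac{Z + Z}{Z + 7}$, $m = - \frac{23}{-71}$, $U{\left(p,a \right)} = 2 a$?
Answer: $\frac{184}{781} \approx 0.2356$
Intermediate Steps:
$m = \frac{23}{71}$ ($m = \left(-23\right) \left(- \frac{1}{71}\right) = \frac{23}{71} \approx 0.32394$)
$C{\left(Z \right)} = \frac{2 Z}{7 + Z}$
$C{\left(U{\left(-1,2 \right)} \right)} m = \frac{2 \cdot 2 \cdot 2}{7 + 2 \cdot 2} \cdot \frac{23}{71} = 2 \cdot 4 \frac{1}{7 + 4} \cdot \frac{23}{71} = 2 \cdot 4 \cdot \frac{1}{11} \cdot \frac{23}{71} = \frac{8}{11} \cdot \frac{23}{71} = \frac{184}{781}$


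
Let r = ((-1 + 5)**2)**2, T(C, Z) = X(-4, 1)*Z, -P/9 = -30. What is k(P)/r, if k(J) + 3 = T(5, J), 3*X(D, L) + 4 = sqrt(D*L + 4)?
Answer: -363/256 ≈ -1.4180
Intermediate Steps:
P = 270 (P = -9*(-30) = 270)
X(D, L) = -4/3 + sqrt(4 + D*L)/3 (X(D, L) = -4/3 + sqrt(D*L + 4)/3 = -4/3 + sqrt(4 + D*L)/3)
T(C, Z) = -4*Z/3 (T(C, Z) = (-4/3 + sqrt(4 - 4*1)/3)*Z = (-4/3 + sqrt(4 - 4)/3)*Z = (-4/3 + sqrt(0)/3)*Z = (-4/3 + (1/3)*0)*Z = (-4/3 + 0)*Z = -4*Z/3)
k(J) = -3 - 4*J/3
r = 256 (r = (4**2)**2 = 16**2 = 256)
k(P)/r = (-3 - 4/3*270)/256 = (-3 - 360)*(1/256) = -363*1/256 = -363/256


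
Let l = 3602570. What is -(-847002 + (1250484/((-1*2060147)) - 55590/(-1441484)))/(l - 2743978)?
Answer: 1257658608989169411/1274866996471183808 ≈ 0.98650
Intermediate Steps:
-(-847002 + (1250484/((-1*2060147)) - 55590/(-1441484)))/(l - 2743978) = -(-847002 + (1250484/((-1*2060147)) - 55590/(-1441484)))/(3602570 - 2743978) = -(-847002 + (1250484/(-2060147) - 55590*(-1/1441484)))/858592 = -(-847002 + (1250484*(-1/2060147) + 27795/720742))/858592 = -(-847002 + (-1250484/2060147 + 27795/720742))/858592 = -(-847002 - 844014553263/1484834469074)/858592 = -(-1257658608989169411)/(1484834469074*858592) = -1*(-1257658608989169411/1274866996471183808) = 1257658608989169411/1274866996471183808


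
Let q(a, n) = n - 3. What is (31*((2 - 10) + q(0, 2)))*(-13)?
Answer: 3627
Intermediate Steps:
q(a, n) = -3 + n
(31*((2 - 10) + q(0, 2)))*(-13) = (31*((2 - 10) + (-3 + 2)))*(-13) = (31*(-8 - 1))*(-13) = (31*(-9))*(-13) = -279*(-13) = 3627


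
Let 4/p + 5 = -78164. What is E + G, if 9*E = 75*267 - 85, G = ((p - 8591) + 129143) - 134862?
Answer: -8508695686/703521 ≈ -12094.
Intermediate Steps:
p = -4/78169 (p = 4/(-5 - 78164) = 4/(-78169) = 4*(-1/78169) = -4/78169 ≈ -5.1171e-5)
G = -1118598394/78169 (G = ((-4/78169 - 8591) + 129143) - 134862 = (-671549883/78169 + 129143) - 134862 = 9423429284/78169 - 134862 = -1118598394/78169 ≈ -14310.)
E = 19940/9 (E = (75*267 - 85)/9 = (20025 - 85)/9 = (⅑)*19940 = 19940/9 ≈ 2215.6)
E + G = 19940/9 - 1118598394/78169 = -8508695686/703521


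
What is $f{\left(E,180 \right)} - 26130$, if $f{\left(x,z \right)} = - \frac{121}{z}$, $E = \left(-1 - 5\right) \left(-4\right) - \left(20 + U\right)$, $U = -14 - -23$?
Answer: $- \frac{4703521}{180} \approx -26131.0$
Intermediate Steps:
$U = 9$ ($U = -14 + 23 = 9$)
$E = -5$ ($E = \left(-1 - 5\right) \left(-4\right) - \left(20 + 9\right) = \left(-6\right) \left(-4\right) - 29 = 24 - 29 = -5$)
$f{\left(E,180 \right)} - 26130 = - \frac{121}{180} - 26130 = - \frac{4703521}{180}$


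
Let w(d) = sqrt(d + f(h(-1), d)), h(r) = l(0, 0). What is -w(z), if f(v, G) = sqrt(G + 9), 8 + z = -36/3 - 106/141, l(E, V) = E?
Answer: -sqrt(-412566 + 141*I*sqrt(233637))/141 ≈ -0.375 - 4.5708*I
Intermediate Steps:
h(r) = 0
z = -2926/141 (z = -8 + (-36/3 - 106/141) = -8 + (-36*1/3 - 106*1/141) = -8 + (-12 - 106/141) = -8 - 1798/141 = -2926/141 ≈ -20.752)
f(v, G) = sqrt(9 + G)
w(d) = sqrt(d + sqrt(9 + d))
-w(z) = -sqrt(-2926/141 + sqrt(9 - 2926/141)) = -sqrt(-2926/141 + sqrt(-1657/141)) = -sqrt(-2926/141 + I*sqrt(233637)/141)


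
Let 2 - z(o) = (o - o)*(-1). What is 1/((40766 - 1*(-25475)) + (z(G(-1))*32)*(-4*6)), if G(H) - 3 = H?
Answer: 1/64705 ≈ 1.5455e-5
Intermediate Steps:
G(H) = 3 + H
z(o) = 2 (z(o) = 2 - (o - o)*(-1) = 2 - 0*(-1) = 2 - 1*0 = 2 + 0 = 2)
1/((40766 - 1*(-25475)) + (z(G(-1))*32)*(-4*6)) = 1/((40766 - 1*(-25475)) + (2*32)*(-4*6)) = 1/((40766 + 25475) + 64*(-24)) = 1/(66241 - 1536) = 1/64705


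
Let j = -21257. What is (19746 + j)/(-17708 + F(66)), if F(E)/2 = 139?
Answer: 1511/17430 ≈ 0.086690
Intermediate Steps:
F(E) = 278 (F(E) = 2*139 = 278)
(19746 + j)/(-17708 + F(66)) = (19746 - 21257)/(-17708 + 278) = -1511/(-17430) = -1511*(-1/17430) = 1511/17430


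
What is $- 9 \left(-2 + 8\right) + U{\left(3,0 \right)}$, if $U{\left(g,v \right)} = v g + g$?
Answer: $-51$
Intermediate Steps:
$U{\left(g,v \right)} = g + g v$ ($U{\left(g,v \right)} = g v + g = g + g v$)
$- 9 \left(-2 + 8\right) + U{\left(3,0 \right)} = - 9 \left(-2 + 8\right) + 3 \left(1 + 0\right) = \left(-9\right) 6 + 3 \cdot 1 = -54 + 3 = -51$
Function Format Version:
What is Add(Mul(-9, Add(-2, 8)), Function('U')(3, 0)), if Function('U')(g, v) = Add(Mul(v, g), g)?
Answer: -51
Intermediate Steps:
Function('U')(g, v) = Add(g, Mul(g, v)) (Function('U')(g, v) = Add(Mul(g, v), g) = Add(g, Mul(g, v)))
Add(Mul(-9, Add(-2, 8)), Function('U')(3, 0)) = Add(Mul(-9, Add(-2, 8)), Mul(3, Add(1, 0))) = Add(Mul(-9, 6), Mul(3, 1)) = Add(-54, 3) = -51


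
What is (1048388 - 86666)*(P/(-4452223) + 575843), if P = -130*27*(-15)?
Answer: 2465644972049935758/4452223 ≈ 5.5380e+11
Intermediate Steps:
P = 52650 (P = -3510*(-15) = 52650)
(1048388 - 86666)*(P/(-4452223) + 575843) = (1048388 - 86666)*(52650/(-4452223) + 575843) = 961722*(52650*(-1/4452223) + 575843) = 961722*(-52650/4452223 + 575843) = 961722*(2563781396339/4452223) = 2465644972049935758/4452223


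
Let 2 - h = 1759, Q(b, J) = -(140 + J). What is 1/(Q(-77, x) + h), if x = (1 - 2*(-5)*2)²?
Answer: -1/2338 ≈ -0.00042772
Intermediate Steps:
x = 441 (x = (1 + 10*2)² = (1 + 20)² = 21² = 441)
Q(b, J) = -140 - J
h = -1757 (h = 2 - 1*1759 = 2 - 1759 = -1757)
1/(Q(-77, x) + h) = 1/((-140 - 1*441) - 1757) = 1/((-140 - 441) - 1757) = 1/(-581 - 1757) = 1/(-2338) = -1/2338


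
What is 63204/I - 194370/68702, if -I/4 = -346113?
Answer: -11031403918/3963109221 ≈ -2.7835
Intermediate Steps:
I = 1384452 (I = -4*(-346113) = 1384452)
63204/I - 194370/68702 = 63204/1384452 - 194370/68702 = 63204*(1/1384452) - 194370*1/68702 = 5267/115371 - 97185/34351 = -11031403918/3963109221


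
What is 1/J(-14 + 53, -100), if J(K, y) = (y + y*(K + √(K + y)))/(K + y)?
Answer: 61*√61/(100*(40*√61 + 61*I)) ≈ 0.01469 - 0.0028683*I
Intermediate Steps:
J(K, y) = (y + y*(K + √(K + y)))/(K + y)
1/J(-14 + 53, -100) = 1/(-100*((-14 + 53) - 100 + √((-14 + 53) - 100)*(1 + (-14 + 53)))/((-14 + 53) - 100)^(3/2)) = 1/(-100*(39 - 100 + √(39 - 100)*(1 + 39))/(39 - 100)^(3/2)) = 1/(-100*(39 - 100 + √(-61)*40)/(-61)^(3/2)) = 1/(-100*I*√61/3721*(39 - 100 + (I*√61)*40)) = 1/(-100*I*√61/3721*(39 - 100 + 40*I*√61)) = 1/(-100*I*√61/3721*(-61 + 40*I*√61)) = 1/(-100*I*√61*(-61 + 40*I*√61)/3721) = 61*I*√61/(100*(-61 + 40*I*√61))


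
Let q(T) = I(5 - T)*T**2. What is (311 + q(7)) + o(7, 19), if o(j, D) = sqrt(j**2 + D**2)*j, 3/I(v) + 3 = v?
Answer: 1408/5 + 7*sqrt(410) ≈ 423.34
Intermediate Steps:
I(v) = 3/(-3 + v)
o(j, D) = j*sqrt(D**2 + j**2) (o(j, D) = sqrt(D**2 + j**2)*j = j*sqrt(D**2 + j**2))
q(T) = 3*T**2/(2 - T) (q(T) = (3/(-3 + (5 - T)))*T**2 = (3/(2 - T))*T**2 = 3*T**2/(2 - T))
(311 + q(7)) + o(7, 19) = (311 - 3*7**2/(-2 + 7)) + 7*sqrt(19**2 + 7**2) = (311 - 3*49/5) + 7*sqrt(361 + 49) = (311 - 3*49*1/5) + 7*sqrt(410) = (311 - 147/5) + 7*sqrt(410) = 1408/5 + 7*sqrt(410)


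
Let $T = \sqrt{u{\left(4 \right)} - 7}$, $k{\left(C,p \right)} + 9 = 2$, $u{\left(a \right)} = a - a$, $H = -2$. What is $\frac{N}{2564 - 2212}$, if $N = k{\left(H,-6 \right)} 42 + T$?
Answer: $- \frac{147}{176} + \frac{i \sqrt{7}}{352} \approx -0.83523 + 0.0075163 i$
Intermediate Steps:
$u{\left(a \right)} = 0$
$k{\left(C,p \right)} = -7$ ($k{\left(C,p \right)} = -9 + 2 = -7$)
$T = i \sqrt{7}$ ($T = \sqrt{0 - 7} = \sqrt{-7} = i \sqrt{7} \approx 2.6458 i$)
$N = -294 + i \sqrt{7}$ ($N = \left(-7\right) 42 + i \sqrt{7} = -294 + i \sqrt{7} \approx -294.0 + 2.6458 i$)
$\frac{N}{2564 - 2212} = \frac{-294 + i \sqrt{7}}{2564 - 2212} = \frac{-294 + i \sqrt{7}}{352} = \left(-294 + i \sqrt{7}\right) \frac{1}{352} = - \frac{147}{176} + \frac{i \sqrt{7}}{352}$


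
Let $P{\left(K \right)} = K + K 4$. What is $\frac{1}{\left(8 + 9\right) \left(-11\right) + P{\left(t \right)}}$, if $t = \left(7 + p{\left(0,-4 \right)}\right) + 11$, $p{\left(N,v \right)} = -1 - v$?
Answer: $- \frac{1}{82} \approx -0.012195$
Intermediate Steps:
$t = 21$ ($t = \left(7 - -3\right) + 11 = \left(7 + \left(-1 + 4\right)\right) + 11 = \left(7 + 3\right) + 11 = 10 + 11 = 21$)
$P{\left(K \right)} = 5 K$ ($P{\left(K \right)} = K + 4 K = 5 K$)
$\frac{1}{\left(8 + 9\right) \left(-11\right) + P{\left(t \right)}} = \frac{1}{\left(8 + 9\right) \left(-11\right) + 5 \cdot 21} = \frac{1}{17 \left(-11\right) + 105} = \frac{1}{-187 + 105} = \frac{1}{-82} = - \frac{1}{82}$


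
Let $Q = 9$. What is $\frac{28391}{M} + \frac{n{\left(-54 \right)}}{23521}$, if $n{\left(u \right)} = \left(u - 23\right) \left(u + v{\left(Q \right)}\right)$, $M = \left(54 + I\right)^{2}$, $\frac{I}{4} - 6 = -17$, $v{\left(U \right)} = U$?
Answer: $\frac{668131211}{2352100} \approx 284.06$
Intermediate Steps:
$I = -44$ ($I = 24 + 4 \left(-17\right) = 24 - 68 = -44$)
$M = 100$ ($M = \left(54 - 44\right)^{2} = 10^{2} = 100$)
$n{\left(u \right)} = \left(-23 + u\right) \left(9 + u\right)$ ($n{\left(u \right)} = \left(u - 23\right) \left(u + 9\right) = \left(-23 + u\right) \left(9 + u\right)$)
$\frac{28391}{M} + \frac{n{\left(-54 \right)}}{23521} = \frac{28391}{100} + \frac{-207 + \left(-54\right)^{2} - -756}{23521} = 28391 \cdot \frac{1}{100} + \left(-207 + 2916 + 756\right) \frac{1}{23521} = \frac{28391}{100} + 3465 \cdot \frac{1}{23521} = \frac{28391}{100} + \frac{3465}{23521} = \frac{668131211}{2352100}$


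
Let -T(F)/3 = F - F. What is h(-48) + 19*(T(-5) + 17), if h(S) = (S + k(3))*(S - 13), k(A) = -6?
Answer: 3617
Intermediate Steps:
T(F) = 0 (T(F) = -3*(F - F) = -3*0 = 0)
h(S) = (-13 + S)*(-6 + S) (h(S) = (S - 6)*(S - 13) = (-6 + S)*(-13 + S) = (-13 + S)*(-6 + S))
h(-48) + 19*(T(-5) + 17) = (78 + (-48)**2 - 19*(-48)) + 19*(0 + 17) = (78 + 2304 + 912) + 19*17 = 3294 + 323 = 3617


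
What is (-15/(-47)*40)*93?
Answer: 55800/47 ≈ 1187.2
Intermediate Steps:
(-15/(-47)*40)*93 = (-15*(-1/47)*40)*93 = ((15/47)*40)*93 = (600/47)*93 = 55800/47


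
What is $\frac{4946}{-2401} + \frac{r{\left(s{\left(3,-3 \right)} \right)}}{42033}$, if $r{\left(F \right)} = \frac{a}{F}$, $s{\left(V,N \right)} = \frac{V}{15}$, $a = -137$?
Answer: $- \frac{209539903}{100921233} \approx -2.0763$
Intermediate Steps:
$s{\left(V,N \right)} = \frac{V}{15}$ ($s{\left(V,N \right)} = V \frac{1}{15} = \frac{V}{15}$)
$r{\left(F \right)} = - \frac{137}{F}$
$\frac{4946}{-2401} + \frac{r{\left(s{\left(3,-3 \right)} \right)}}{42033} = \frac{4946}{-2401} + \frac{\left(-137\right) \frac{1}{\frac{1}{15} \cdot 3}}{42033} = 4946 \left(- \frac{1}{2401}\right) + - 137 \frac{1}{\frac{1}{5}} \cdot \frac{1}{42033} = - \frac{4946}{2401} + \left(-137\right) 5 \cdot \frac{1}{42033} = - \frac{4946}{2401} - \frac{685}{42033} = - \frac{209539903}{100921233}$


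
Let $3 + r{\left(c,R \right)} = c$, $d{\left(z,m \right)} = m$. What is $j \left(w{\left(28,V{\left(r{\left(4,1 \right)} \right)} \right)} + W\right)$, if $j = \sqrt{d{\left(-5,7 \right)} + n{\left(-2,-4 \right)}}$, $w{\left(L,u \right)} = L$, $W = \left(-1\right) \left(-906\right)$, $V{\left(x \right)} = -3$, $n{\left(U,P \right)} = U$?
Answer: $934 \sqrt{5} \approx 2088.5$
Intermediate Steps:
$r{\left(c,R \right)} = -3 + c$
$W = 906$
$j = \sqrt{5}$ ($j = \sqrt{7 - 2} = \sqrt{5} \approx 2.2361$)
$j \left(w{\left(28,V{\left(r{\left(4,1 \right)} \right)} \right)} + W\right) = \sqrt{5} \left(28 + 906\right) = \sqrt{5} \cdot 934 = 934 \sqrt{5}$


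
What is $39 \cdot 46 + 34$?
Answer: $1828$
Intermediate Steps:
$39 \cdot 46 + 34 = 1794 + 34 = 1828$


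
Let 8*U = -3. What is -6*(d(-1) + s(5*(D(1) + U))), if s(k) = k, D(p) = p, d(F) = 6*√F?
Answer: -75/4 - 36*I ≈ -18.75 - 36.0*I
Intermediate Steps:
U = -3/8 (U = (⅛)*(-3) = -3/8 ≈ -0.37500)
-6*(d(-1) + s(5*(D(1) + U))) = -6*(6*√(-1) + 5*(1 - 3/8)) = -6*(6*I + 5*(5/8)) = -6*(6*I + 25/8) = -6*(25/8 + 6*I) = -75/4 - 36*I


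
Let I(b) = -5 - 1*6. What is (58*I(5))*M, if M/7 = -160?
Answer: 714560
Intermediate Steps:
M = -1120 (M = 7*(-160) = -1120)
I(b) = -11 (I(b) = -5 - 6 = -11)
(58*I(5))*M = (58*(-11))*(-1120) = -638*(-1120) = 714560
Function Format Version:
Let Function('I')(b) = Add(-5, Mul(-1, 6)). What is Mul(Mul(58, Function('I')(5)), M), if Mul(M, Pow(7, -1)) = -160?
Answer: 714560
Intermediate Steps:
M = -1120 (M = Mul(7, -160) = -1120)
Function('I')(b) = -11 (Function('I')(b) = Add(-5, -6) = -11)
Mul(Mul(58, Function('I')(5)), M) = Mul(Mul(58, -11), -1120) = Mul(-638, -1120) = 714560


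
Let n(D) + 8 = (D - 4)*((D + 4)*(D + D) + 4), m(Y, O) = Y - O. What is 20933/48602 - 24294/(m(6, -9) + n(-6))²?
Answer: 126459523/1207419486 ≈ 0.10474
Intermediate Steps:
n(D) = -8 + (-4 + D)*(4 + 2*D*(4 + D)) (n(D) = -8 + (D - 4)*((D + 4)*(D + D) + 4) = -8 + (-4 + D)*((4 + D)*(2*D) + 4) = -8 + (-4 + D)*(2*D*(4 + D) + 4) = -8 + (-4 + D)*(4 + 2*D*(4 + D)))
20933/48602 - 24294/(m(6, -9) + n(-6))² = 20933/48602 - 24294/((6 - 1*(-9)) + (-24 - 28*(-6) + 2*(-6)³))² = 20933*(1/48602) - 24294/((6 + 9) + (-24 + 168 + 2*(-216)))² = 20933/48602 - 24294/(15 + (-24 + 168 - 432))² = 20933/48602 - 24294/(15 - 288)² = 20933/48602 - 24294/((-273)²) = 20933/48602 - 24294/74529 = 20933/48602 - 24294*1/74529 = 20933/48602 - 8098/24843 = 126459523/1207419486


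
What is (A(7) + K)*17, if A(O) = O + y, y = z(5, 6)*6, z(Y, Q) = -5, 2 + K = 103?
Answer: 1326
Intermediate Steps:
K = 101 (K = -2 + 103 = 101)
y = -30 (y = -5*6 = -30)
A(O) = -30 + O (A(O) = O - 30 = -30 + O)
(A(7) + K)*17 = ((-30 + 7) + 101)*17 = (-23 + 101)*17 = 78*17 = 1326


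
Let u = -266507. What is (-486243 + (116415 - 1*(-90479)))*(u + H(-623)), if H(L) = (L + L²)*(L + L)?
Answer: 134953217802067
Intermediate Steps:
H(L) = 2*L*(L + L²) (H(L) = (L + L²)*(2*L) = 2*L*(L + L²))
(-486243 + (116415 - 1*(-90479)))*(u + H(-623)) = (-486243 + (116415 - 1*(-90479)))*(-266507 + 2*(-623)²*(1 - 623)) = (-486243 + (116415 + 90479))*(-266507 + 2*388129*(-622)) = (-486243 + 206894)*(-266507 - 482832476) = -279349*(-483098983) = 134953217802067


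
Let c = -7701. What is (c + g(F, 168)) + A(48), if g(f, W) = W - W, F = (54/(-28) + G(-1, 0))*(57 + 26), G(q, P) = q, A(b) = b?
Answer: -7653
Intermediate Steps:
F = -3403/14 (F = (54/(-28) - 1)*(57 + 26) = (54*(-1/28) - 1)*83 = (-27/14 - 1)*83 = -41/14*83 = -3403/14 ≈ -243.07)
g(f, W) = 0
(c + g(F, 168)) + A(48) = (-7701 + 0) + 48 = -7701 + 48 = -7653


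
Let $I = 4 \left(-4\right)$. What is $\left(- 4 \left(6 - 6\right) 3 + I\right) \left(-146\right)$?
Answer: $2336$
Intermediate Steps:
$I = -16$
$\left(- 4 \left(6 - 6\right) 3 + I\right) \left(-146\right) = \left(- 4 \left(6 - 6\right) 3 - 16\right) \left(-146\right) = \left(\left(-4\right) 0 \cdot 3 - 16\right) \left(-146\right) = \left(0 \cdot 3 - 16\right) \left(-146\right) = \left(0 - 16\right) \left(-146\right) = \left(-16\right) \left(-146\right) = 2336$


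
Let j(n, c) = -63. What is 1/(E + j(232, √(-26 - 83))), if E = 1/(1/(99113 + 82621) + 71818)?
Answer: -13051772413/822261480285 ≈ -0.015873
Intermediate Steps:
E = 181734/13051772413 (E = 1/(1/181734 + 71818) = 1/(13051772413/181734) = 181734/13051772413 ≈ 1.3924e-5)
1/(E + j(232, √(-26 - 83))) = 1/(181734/13051772413 - 63) = 1/(-822261480285/13051772413) = -13051772413/822261480285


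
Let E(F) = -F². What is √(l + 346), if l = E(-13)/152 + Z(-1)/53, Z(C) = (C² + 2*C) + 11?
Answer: √5598797146/4028 ≈ 18.576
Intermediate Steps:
Z(C) = 11 + C² + 2*C
l = -7437/8056 (l = -1*(-13)²/152 + (11 + (-1)² + 2*(-1))/53 = -1*169*(1/152) + (11 + 1 - 2)*(1/53) = -169*1/152 + 10*(1/53) = -169/152 + 10/53 = -7437/8056 ≈ -0.92316)
√(l + 346) = √(-7437/8056 + 346) = √(2779939/8056) = √5598797146/4028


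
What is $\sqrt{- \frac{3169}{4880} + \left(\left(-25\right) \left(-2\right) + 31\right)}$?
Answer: $\frac{\sqrt{119593855}}{1220} \approx 8.9639$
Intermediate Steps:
$\sqrt{- \frac{3169}{4880} + \left(\left(-25\right) \left(-2\right) + 31\right)} = \sqrt{\left(-3169\right) \frac{1}{4880} + \left(50 + 31\right)} = \sqrt{- \frac{3169}{4880} + 81} = \sqrt{\frac{392111}{4880}} = \frac{\sqrt{119593855}}{1220}$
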